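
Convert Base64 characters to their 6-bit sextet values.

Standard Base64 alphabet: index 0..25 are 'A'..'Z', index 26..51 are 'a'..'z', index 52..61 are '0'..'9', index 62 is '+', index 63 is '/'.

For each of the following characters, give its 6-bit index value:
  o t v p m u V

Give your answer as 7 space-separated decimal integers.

Answer: 40 45 47 41 38 46 21

Derivation:
'o': a..z range, 26 + ord('o') − ord('a') = 40
't': a..z range, 26 + ord('t') − ord('a') = 45
'v': a..z range, 26 + ord('v') − ord('a') = 47
'p': a..z range, 26 + ord('p') − ord('a') = 41
'm': a..z range, 26 + ord('m') − ord('a') = 38
'u': a..z range, 26 + ord('u') − ord('a') = 46
'V': A..Z range, ord('V') − ord('A') = 21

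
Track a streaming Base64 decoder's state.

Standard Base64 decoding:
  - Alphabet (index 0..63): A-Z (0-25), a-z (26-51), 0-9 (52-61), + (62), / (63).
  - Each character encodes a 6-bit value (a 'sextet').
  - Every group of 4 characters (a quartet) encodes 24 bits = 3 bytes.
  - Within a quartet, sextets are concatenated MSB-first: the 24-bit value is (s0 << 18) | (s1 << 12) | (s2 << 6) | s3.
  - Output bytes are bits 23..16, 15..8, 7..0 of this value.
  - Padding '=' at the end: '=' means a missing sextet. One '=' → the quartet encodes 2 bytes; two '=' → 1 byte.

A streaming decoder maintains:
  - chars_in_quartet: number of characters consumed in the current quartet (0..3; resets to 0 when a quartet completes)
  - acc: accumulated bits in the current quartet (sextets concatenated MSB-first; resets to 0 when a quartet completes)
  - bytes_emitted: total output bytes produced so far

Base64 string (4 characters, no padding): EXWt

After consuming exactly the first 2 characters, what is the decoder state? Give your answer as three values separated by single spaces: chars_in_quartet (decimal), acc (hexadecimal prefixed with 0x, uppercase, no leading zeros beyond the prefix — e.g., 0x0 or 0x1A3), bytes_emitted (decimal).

After char 0 ('E'=4): chars_in_quartet=1 acc=0x4 bytes_emitted=0
After char 1 ('X'=23): chars_in_quartet=2 acc=0x117 bytes_emitted=0

Answer: 2 0x117 0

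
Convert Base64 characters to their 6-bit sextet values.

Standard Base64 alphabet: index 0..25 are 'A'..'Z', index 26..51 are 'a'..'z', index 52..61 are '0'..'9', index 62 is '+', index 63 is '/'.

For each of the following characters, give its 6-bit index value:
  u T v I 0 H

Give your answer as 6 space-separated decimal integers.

Answer: 46 19 47 8 52 7

Derivation:
'u': a..z range, 26 + ord('u') − ord('a') = 46
'T': A..Z range, ord('T') − ord('A') = 19
'v': a..z range, 26 + ord('v') − ord('a') = 47
'I': A..Z range, ord('I') − ord('A') = 8
'0': 0..9 range, 52 + ord('0') − ord('0') = 52
'H': A..Z range, ord('H') − ord('A') = 7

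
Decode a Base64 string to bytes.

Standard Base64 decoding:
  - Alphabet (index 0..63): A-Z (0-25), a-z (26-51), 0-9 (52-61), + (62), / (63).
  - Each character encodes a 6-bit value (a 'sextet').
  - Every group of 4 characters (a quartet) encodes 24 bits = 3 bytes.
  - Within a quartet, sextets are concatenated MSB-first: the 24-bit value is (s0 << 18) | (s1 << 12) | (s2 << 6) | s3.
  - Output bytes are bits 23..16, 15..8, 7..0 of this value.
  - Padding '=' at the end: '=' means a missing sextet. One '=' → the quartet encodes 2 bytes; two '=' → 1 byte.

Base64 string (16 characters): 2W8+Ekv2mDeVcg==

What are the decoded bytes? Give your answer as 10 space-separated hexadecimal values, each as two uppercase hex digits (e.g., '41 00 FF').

After char 0 ('2'=54): chars_in_quartet=1 acc=0x36 bytes_emitted=0
After char 1 ('W'=22): chars_in_quartet=2 acc=0xD96 bytes_emitted=0
After char 2 ('8'=60): chars_in_quartet=3 acc=0x365BC bytes_emitted=0
After char 3 ('+'=62): chars_in_quartet=4 acc=0xD96F3E -> emit D9 6F 3E, reset; bytes_emitted=3
After char 4 ('E'=4): chars_in_quartet=1 acc=0x4 bytes_emitted=3
After char 5 ('k'=36): chars_in_quartet=2 acc=0x124 bytes_emitted=3
After char 6 ('v'=47): chars_in_quartet=3 acc=0x492F bytes_emitted=3
After char 7 ('2'=54): chars_in_quartet=4 acc=0x124BF6 -> emit 12 4B F6, reset; bytes_emitted=6
After char 8 ('m'=38): chars_in_quartet=1 acc=0x26 bytes_emitted=6
After char 9 ('D'=3): chars_in_quartet=2 acc=0x983 bytes_emitted=6
After char 10 ('e'=30): chars_in_quartet=3 acc=0x260DE bytes_emitted=6
After char 11 ('V'=21): chars_in_quartet=4 acc=0x983795 -> emit 98 37 95, reset; bytes_emitted=9
After char 12 ('c'=28): chars_in_quartet=1 acc=0x1C bytes_emitted=9
After char 13 ('g'=32): chars_in_quartet=2 acc=0x720 bytes_emitted=9
Padding '==': partial quartet acc=0x720 -> emit 72; bytes_emitted=10

Answer: D9 6F 3E 12 4B F6 98 37 95 72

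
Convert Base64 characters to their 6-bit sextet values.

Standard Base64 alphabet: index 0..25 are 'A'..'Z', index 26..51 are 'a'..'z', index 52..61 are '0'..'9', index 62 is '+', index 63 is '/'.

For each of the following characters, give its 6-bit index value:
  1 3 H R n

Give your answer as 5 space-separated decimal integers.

'1': 0..9 range, 52 + ord('1') − ord('0') = 53
'3': 0..9 range, 52 + ord('3') − ord('0') = 55
'H': A..Z range, ord('H') − ord('A') = 7
'R': A..Z range, ord('R') − ord('A') = 17
'n': a..z range, 26 + ord('n') − ord('a') = 39

Answer: 53 55 7 17 39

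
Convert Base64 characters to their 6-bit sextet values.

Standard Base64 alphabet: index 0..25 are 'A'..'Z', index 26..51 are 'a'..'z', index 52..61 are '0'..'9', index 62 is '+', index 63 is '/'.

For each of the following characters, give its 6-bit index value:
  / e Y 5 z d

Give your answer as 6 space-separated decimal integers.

Answer: 63 30 24 57 51 29

Derivation:
'/': index 63
'e': a..z range, 26 + ord('e') − ord('a') = 30
'Y': A..Z range, ord('Y') − ord('A') = 24
'5': 0..9 range, 52 + ord('5') − ord('0') = 57
'z': a..z range, 26 + ord('z') − ord('a') = 51
'd': a..z range, 26 + ord('d') − ord('a') = 29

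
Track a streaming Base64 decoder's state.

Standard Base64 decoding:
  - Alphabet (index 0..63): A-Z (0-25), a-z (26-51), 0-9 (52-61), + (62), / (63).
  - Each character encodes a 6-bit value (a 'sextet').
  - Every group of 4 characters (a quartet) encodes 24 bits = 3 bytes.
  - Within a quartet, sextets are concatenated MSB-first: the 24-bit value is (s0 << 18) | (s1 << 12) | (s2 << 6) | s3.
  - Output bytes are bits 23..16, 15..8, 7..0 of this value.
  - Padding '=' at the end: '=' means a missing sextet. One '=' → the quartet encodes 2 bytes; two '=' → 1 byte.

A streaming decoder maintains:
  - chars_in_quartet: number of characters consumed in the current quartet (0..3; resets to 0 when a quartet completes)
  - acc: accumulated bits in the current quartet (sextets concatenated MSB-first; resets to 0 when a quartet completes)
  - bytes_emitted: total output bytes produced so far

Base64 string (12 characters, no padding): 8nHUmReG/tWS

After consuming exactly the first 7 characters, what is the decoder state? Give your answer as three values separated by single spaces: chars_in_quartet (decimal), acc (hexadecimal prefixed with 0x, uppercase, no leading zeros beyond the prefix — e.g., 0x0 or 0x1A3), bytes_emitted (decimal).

Answer: 3 0x2645E 3

Derivation:
After char 0 ('8'=60): chars_in_quartet=1 acc=0x3C bytes_emitted=0
After char 1 ('n'=39): chars_in_quartet=2 acc=0xF27 bytes_emitted=0
After char 2 ('H'=7): chars_in_quartet=3 acc=0x3C9C7 bytes_emitted=0
After char 3 ('U'=20): chars_in_quartet=4 acc=0xF271D4 -> emit F2 71 D4, reset; bytes_emitted=3
After char 4 ('m'=38): chars_in_quartet=1 acc=0x26 bytes_emitted=3
After char 5 ('R'=17): chars_in_quartet=2 acc=0x991 bytes_emitted=3
After char 6 ('e'=30): chars_in_quartet=3 acc=0x2645E bytes_emitted=3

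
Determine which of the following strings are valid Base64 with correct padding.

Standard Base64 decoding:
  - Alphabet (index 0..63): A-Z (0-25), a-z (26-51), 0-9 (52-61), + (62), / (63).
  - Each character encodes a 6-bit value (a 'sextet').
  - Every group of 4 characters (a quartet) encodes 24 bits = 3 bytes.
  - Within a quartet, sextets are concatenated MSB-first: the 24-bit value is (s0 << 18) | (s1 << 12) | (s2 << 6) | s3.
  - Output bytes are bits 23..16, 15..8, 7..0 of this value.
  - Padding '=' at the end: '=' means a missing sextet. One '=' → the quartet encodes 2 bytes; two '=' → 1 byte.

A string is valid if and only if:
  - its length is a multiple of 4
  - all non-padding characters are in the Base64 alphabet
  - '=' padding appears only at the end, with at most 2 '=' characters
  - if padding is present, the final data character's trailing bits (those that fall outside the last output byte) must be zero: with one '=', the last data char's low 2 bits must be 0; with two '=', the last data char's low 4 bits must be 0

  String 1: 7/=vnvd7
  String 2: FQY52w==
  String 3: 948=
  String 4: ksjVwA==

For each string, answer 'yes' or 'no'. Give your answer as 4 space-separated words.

String 1: '7/=vnvd7' → invalid (bad char(s): ['=']; '=' in middle)
String 2: 'FQY52w==' → valid
String 3: '948=' → valid
String 4: 'ksjVwA==' → valid

Answer: no yes yes yes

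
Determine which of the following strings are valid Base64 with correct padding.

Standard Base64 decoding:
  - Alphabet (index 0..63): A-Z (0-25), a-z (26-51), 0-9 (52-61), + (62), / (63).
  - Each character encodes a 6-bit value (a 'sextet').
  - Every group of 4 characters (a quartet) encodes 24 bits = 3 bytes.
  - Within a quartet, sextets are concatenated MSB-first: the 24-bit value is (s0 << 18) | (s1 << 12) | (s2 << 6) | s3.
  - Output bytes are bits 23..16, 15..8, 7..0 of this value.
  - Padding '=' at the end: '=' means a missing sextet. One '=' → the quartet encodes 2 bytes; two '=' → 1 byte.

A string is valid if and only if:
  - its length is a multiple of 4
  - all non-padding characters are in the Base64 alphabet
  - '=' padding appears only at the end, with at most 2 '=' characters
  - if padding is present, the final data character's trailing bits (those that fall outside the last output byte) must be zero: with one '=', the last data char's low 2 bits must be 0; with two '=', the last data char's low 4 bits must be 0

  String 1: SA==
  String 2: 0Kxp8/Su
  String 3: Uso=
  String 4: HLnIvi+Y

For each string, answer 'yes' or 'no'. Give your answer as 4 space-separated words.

Answer: yes yes yes yes

Derivation:
String 1: 'SA==' → valid
String 2: '0Kxp8/Su' → valid
String 3: 'Uso=' → valid
String 4: 'HLnIvi+Y' → valid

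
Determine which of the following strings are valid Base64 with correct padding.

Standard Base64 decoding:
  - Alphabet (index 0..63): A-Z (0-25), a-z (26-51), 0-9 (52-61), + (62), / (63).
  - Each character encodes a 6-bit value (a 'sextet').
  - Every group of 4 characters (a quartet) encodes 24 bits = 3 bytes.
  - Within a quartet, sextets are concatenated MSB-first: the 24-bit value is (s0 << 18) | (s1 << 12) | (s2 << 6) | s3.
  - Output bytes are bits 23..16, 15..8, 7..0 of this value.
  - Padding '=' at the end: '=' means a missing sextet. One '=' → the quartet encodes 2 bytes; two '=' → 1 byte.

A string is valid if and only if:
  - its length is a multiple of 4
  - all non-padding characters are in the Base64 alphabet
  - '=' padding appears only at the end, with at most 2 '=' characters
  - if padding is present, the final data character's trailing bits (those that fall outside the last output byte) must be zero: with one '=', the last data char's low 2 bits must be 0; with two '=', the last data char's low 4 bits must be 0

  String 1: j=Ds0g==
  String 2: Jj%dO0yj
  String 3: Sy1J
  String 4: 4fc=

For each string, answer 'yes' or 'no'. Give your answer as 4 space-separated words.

String 1: 'j=Ds0g==' → invalid (bad char(s): ['=']; '=' in middle)
String 2: 'Jj%dO0yj' → invalid (bad char(s): ['%'])
String 3: 'Sy1J' → valid
String 4: '4fc=' → valid

Answer: no no yes yes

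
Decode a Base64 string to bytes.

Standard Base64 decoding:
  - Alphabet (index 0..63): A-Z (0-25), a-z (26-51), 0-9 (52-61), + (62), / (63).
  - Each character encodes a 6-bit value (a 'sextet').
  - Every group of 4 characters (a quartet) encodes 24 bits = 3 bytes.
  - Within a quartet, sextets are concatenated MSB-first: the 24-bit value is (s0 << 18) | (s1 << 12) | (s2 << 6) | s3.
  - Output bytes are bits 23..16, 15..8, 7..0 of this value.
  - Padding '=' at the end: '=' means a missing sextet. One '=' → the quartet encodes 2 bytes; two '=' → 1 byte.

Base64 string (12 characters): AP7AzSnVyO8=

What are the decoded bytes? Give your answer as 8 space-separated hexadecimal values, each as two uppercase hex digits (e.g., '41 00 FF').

Answer: 00 FE C0 CD 29 D5 C8 EF

Derivation:
After char 0 ('A'=0): chars_in_quartet=1 acc=0x0 bytes_emitted=0
After char 1 ('P'=15): chars_in_quartet=2 acc=0xF bytes_emitted=0
After char 2 ('7'=59): chars_in_quartet=3 acc=0x3FB bytes_emitted=0
After char 3 ('A'=0): chars_in_quartet=4 acc=0xFEC0 -> emit 00 FE C0, reset; bytes_emitted=3
After char 4 ('z'=51): chars_in_quartet=1 acc=0x33 bytes_emitted=3
After char 5 ('S'=18): chars_in_quartet=2 acc=0xCD2 bytes_emitted=3
After char 6 ('n'=39): chars_in_quartet=3 acc=0x334A7 bytes_emitted=3
After char 7 ('V'=21): chars_in_quartet=4 acc=0xCD29D5 -> emit CD 29 D5, reset; bytes_emitted=6
After char 8 ('y'=50): chars_in_quartet=1 acc=0x32 bytes_emitted=6
After char 9 ('O'=14): chars_in_quartet=2 acc=0xC8E bytes_emitted=6
After char 10 ('8'=60): chars_in_quartet=3 acc=0x323BC bytes_emitted=6
Padding '=': partial quartet acc=0x323BC -> emit C8 EF; bytes_emitted=8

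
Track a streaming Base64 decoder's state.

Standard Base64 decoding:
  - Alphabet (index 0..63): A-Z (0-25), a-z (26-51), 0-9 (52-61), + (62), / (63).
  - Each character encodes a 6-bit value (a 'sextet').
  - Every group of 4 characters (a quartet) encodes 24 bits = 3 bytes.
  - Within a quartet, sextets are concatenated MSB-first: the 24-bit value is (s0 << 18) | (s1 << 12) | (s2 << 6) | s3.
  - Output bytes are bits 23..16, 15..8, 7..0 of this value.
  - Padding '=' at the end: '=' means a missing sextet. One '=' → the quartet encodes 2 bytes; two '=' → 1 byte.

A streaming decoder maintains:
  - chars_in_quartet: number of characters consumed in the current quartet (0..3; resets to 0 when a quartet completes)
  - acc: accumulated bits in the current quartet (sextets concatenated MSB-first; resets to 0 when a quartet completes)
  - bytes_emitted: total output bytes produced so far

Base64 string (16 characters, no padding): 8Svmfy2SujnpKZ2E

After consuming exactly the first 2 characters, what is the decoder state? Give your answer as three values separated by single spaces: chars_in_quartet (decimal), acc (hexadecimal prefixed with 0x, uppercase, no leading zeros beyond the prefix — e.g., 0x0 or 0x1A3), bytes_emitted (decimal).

Answer: 2 0xF12 0

Derivation:
After char 0 ('8'=60): chars_in_quartet=1 acc=0x3C bytes_emitted=0
After char 1 ('S'=18): chars_in_quartet=2 acc=0xF12 bytes_emitted=0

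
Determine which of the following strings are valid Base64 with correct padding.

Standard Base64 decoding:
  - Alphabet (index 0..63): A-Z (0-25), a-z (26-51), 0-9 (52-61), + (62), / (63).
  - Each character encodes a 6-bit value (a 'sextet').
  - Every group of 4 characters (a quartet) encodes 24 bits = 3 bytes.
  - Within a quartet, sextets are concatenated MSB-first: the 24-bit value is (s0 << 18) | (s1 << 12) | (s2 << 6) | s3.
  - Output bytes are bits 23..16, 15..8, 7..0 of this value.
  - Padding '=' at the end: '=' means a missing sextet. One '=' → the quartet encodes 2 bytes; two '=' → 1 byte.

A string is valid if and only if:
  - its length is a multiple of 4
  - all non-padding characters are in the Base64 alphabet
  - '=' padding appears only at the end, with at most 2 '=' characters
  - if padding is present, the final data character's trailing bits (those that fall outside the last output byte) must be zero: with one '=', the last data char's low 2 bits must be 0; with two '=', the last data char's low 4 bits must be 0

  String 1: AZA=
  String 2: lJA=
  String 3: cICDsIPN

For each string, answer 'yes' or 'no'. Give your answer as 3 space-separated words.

Answer: yes yes yes

Derivation:
String 1: 'AZA=' → valid
String 2: 'lJA=' → valid
String 3: 'cICDsIPN' → valid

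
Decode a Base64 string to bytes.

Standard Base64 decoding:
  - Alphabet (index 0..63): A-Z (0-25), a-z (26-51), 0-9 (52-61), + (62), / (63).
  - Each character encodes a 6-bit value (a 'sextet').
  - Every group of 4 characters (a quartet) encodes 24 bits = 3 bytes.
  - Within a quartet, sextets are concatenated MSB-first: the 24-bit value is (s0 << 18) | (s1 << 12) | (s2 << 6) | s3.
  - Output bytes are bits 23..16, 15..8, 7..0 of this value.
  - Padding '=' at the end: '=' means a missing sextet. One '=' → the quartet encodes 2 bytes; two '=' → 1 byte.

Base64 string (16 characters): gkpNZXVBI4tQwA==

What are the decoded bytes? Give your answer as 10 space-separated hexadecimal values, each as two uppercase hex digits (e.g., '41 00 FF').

Answer: 82 4A 4D 65 75 41 23 8B 50 C0

Derivation:
After char 0 ('g'=32): chars_in_quartet=1 acc=0x20 bytes_emitted=0
After char 1 ('k'=36): chars_in_quartet=2 acc=0x824 bytes_emitted=0
After char 2 ('p'=41): chars_in_quartet=3 acc=0x20929 bytes_emitted=0
After char 3 ('N'=13): chars_in_quartet=4 acc=0x824A4D -> emit 82 4A 4D, reset; bytes_emitted=3
After char 4 ('Z'=25): chars_in_quartet=1 acc=0x19 bytes_emitted=3
After char 5 ('X'=23): chars_in_quartet=2 acc=0x657 bytes_emitted=3
After char 6 ('V'=21): chars_in_quartet=3 acc=0x195D5 bytes_emitted=3
After char 7 ('B'=1): chars_in_quartet=4 acc=0x657541 -> emit 65 75 41, reset; bytes_emitted=6
After char 8 ('I'=8): chars_in_quartet=1 acc=0x8 bytes_emitted=6
After char 9 ('4'=56): chars_in_quartet=2 acc=0x238 bytes_emitted=6
After char 10 ('t'=45): chars_in_quartet=3 acc=0x8E2D bytes_emitted=6
After char 11 ('Q'=16): chars_in_quartet=4 acc=0x238B50 -> emit 23 8B 50, reset; bytes_emitted=9
After char 12 ('w'=48): chars_in_quartet=1 acc=0x30 bytes_emitted=9
After char 13 ('A'=0): chars_in_quartet=2 acc=0xC00 bytes_emitted=9
Padding '==': partial quartet acc=0xC00 -> emit C0; bytes_emitted=10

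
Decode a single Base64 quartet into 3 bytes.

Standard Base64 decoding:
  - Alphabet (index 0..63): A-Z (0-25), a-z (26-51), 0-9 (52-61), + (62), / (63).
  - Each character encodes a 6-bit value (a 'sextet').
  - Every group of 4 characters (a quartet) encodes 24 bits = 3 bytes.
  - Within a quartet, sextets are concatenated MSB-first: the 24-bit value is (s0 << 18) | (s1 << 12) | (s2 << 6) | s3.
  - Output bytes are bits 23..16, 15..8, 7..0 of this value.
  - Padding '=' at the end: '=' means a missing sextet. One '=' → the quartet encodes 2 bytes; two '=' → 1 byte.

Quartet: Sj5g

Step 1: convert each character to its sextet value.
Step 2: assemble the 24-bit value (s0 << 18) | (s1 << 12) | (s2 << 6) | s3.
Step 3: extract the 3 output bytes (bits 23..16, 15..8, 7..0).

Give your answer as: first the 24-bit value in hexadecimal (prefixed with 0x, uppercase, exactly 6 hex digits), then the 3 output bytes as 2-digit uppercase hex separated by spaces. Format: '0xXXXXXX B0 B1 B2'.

Answer: 0x4A3E60 4A 3E 60

Derivation:
Sextets: S=18, j=35, 5=57, g=32
24-bit: (18<<18) | (35<<12) | (57<<6) | 32
      = 0x480000 | 0x023000 | 0x000E40 | 0x000020
      = 0x4A3E60
Bytes: (v>>16)&0xFF=4A, (v>>8)&0xFF=3E, v&0xFF=60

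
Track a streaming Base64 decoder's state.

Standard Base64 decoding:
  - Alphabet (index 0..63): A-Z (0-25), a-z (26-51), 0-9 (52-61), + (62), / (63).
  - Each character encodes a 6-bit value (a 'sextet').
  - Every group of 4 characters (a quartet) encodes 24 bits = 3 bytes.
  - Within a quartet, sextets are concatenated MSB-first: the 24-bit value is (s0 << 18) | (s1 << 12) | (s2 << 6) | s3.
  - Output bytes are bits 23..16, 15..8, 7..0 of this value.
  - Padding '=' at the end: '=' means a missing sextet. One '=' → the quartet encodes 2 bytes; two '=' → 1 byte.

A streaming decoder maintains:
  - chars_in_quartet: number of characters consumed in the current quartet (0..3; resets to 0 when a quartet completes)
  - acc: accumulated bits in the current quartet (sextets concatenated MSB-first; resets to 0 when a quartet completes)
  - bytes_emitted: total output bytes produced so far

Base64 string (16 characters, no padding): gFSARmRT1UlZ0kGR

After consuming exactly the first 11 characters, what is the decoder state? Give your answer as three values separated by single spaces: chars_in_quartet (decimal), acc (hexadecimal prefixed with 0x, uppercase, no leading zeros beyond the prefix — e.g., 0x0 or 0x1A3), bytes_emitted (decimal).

After char 0 ('g'=32): chars_in_quartet=1 acc=0x20 bytes_emitted=0
After char 1 ('F'=5): chars_in_quartet=2 acc=0x805 bytes_emitted=0
After char 2 ('S'=18): chars_in_quartet=3 acc=0x20152 bytes_emitted=0
After char 3 ('A'=0): chars_in_quartet=4 acc=0x805480 -> emit 80 54 80, reset; bytes_emitted=3
After char 4 ('R'=17): chars_in_quartet=1 acc=0x11 bytes_emitted=3
After char 5 ('m'=38): chars_in_quartet=2 acc=0x466 bytes_emitted=3
After char 6 ('R'=17): chars_in_quartet=3 acc=0x11991 bytes_emitted=3
After char 7 ('T'=19): chars_in_quartet=4 acc=0x466453 -> emit 46 64 53, reset; bytes_emitted=6
After char 8 ('1'=53): chars_in_quartet=1 acc=0x35 bytes_emitted=6
After char 9 ('U'=20): chars_in_quartet=2 acc=0xD54 bytes_emitted=6
After char 10 ('l'=37): chars_in_quartet=3 acc=0x35525 bytes_emitted=6

Answer: 3 0x35525 6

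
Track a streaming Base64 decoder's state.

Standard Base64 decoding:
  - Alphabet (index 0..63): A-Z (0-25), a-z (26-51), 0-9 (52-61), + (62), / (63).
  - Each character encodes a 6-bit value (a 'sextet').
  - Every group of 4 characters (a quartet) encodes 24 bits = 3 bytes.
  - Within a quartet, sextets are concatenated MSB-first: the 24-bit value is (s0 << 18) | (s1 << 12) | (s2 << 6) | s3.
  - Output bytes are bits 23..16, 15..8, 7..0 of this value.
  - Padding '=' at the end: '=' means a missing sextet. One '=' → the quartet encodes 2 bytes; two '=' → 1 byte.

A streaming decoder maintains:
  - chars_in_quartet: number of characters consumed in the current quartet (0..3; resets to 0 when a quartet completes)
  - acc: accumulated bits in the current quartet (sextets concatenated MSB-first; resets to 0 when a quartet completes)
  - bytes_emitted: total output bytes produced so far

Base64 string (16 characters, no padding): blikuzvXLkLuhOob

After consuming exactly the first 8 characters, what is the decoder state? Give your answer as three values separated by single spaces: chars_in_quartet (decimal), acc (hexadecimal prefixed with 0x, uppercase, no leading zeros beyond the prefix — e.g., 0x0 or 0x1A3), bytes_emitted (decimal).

Answer: 0 0x0 6

Derivation:
After char 0 ('b'=27): chars_in_quartet=1 acc=0x1B bytes_emitted=0
After char 1 ('l'=37): chars_in_quartet=2 acc=0x6E5 bytes_emitted=0
After char 2 ('i'=34): chars_in_quartet=3 acc=0x1B962 bytes_emitted=0
After char 3 ('k'=36): chars_in_quartet=4 acc=0x6E58A4 -> emit 6E 58 A4, reset; bytes_emitted=3
After char 4 ('u'=46): chars_in_quartet=1 acc=0x2E bytes_emitted=3
After char 5 ('z'=51): chars_in_quartet=2 acc=0xBB3 bytes_emitted=3
After char 6 ('v'=47): chars_in_quartet=3 acc=0x2ECEF bytes_emitted=3
After char 7 ('X'=23): chars_in_quartet=4 acc=0xBB3BD7 -> emit BB 3B D7, reset; bytes_emitted=6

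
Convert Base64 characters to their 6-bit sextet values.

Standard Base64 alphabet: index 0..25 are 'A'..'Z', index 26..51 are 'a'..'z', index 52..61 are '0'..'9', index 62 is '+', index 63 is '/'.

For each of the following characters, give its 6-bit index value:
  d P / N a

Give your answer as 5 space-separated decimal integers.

'd': a..z range, 26 + ord('d') − ord('a') = 29
'P': A..Z range, ord('P') − ord('A') = 15
'/': index 63
'N': A..Z range, ord('N') − ord('A') = 13
'a': a..z range, 26 + ord('a') − ord('a') = 26

Answer: 29 15 63 13 26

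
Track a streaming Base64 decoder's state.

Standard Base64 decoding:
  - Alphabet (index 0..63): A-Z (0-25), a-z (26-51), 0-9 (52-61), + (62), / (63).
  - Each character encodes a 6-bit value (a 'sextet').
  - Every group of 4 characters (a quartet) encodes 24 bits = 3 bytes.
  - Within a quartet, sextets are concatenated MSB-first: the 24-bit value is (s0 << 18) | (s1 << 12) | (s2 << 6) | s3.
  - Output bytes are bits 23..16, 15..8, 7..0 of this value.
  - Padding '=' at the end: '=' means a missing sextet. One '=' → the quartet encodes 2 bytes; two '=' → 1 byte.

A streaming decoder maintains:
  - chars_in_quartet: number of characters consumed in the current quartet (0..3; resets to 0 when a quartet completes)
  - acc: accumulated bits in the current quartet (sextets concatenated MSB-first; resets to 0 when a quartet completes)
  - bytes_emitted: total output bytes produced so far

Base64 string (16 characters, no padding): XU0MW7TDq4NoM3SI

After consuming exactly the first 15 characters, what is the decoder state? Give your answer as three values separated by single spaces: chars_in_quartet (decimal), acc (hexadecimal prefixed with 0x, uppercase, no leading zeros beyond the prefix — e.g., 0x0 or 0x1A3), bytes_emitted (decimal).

Answer: 3 0xCDD2 9

Derivation:
After char 0 ('X'=23): chars_in_quartet=1 acc=0x17 bytes_emitted=0
After char 1 ('U'=20): chars_in_quartet=2 acc=0x5D4 bytes_emitted=0
After char 2 ('0'=52): chars_in_quartet=3 acc=0x17534 bytes_emitted=0
After char 3 ('M'=12): chars_in_quartet=4 acc=0x5D4D0C -> emit 5D 4D 0C, reset; bytes_emitted=3
After char 4 ('W'=22): chars_in_quartet=1 acc=0x16 bytes_emitted=3
After char 5 ('7'=59): chars_in_quartet=2 acc=0x5BB bytes_emitted=3
After char 6 ('T'=19): chars_in_quartet=3 acc=0x16ED3 bytes_emitted=3
After char 7 ('D'=3): chars_in_quartet=4 acc=0x5BB4C3 -> emit 5B B4 C3, reset; bytes_emitted=6
After char 8 ('q'=42): chars_in_quartet=1 acc=0x2A bytes_emitted=6
After char 9 ('4'=56): chars_in_quartet=2 acc=0xAB8 bytes_emitted=6
After char 10 ('N'=13): chars_in_quartet=3 acc=0x2AE0D bytes_emitted=6
After char 11 ('o'=40): chars_in_quartet=4 acc=0xAB8368 -> emit AB 83 68, reset; bytes_emitted=9
After char 12 ('M'=12): chars_in_quartet=1 acc=0xC bytes_emitted=9
After char 13 ('3'=55): chars_in_quartet=2 acc=0x337 bytes_emitted=9
After char 14 ('S'=18): chars_in_quartet=3 acc=0xCDD2 bytes_emitted=9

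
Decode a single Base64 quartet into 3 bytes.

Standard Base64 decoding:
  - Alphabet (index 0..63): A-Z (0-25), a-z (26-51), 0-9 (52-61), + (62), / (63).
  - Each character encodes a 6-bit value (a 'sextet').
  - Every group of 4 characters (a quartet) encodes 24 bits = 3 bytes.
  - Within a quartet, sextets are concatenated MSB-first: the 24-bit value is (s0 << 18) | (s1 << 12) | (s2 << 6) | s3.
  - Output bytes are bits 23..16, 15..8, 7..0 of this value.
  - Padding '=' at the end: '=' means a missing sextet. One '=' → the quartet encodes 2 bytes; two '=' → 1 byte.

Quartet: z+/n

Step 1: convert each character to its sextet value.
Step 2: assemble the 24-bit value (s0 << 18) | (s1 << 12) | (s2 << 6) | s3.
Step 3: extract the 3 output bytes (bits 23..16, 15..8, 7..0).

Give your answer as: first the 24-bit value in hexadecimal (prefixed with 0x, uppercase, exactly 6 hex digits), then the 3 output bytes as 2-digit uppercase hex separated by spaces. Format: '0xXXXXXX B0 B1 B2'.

Answer: 0xCFEFE7 CF EF E7

Derivation:
Sextets: z=51, +=62, /=63, n=39
24-bit: (51<<18) | (62<<12) | (63<<6) | 39
      = 0xCC0000 | 0x03E000 | 0x000FC0 | 0x000027
      = 0xCFEFE7
Bytes: (v>>16)&0xFF=CF, (v>>8)&0xFF=EF, v&0xFF=E7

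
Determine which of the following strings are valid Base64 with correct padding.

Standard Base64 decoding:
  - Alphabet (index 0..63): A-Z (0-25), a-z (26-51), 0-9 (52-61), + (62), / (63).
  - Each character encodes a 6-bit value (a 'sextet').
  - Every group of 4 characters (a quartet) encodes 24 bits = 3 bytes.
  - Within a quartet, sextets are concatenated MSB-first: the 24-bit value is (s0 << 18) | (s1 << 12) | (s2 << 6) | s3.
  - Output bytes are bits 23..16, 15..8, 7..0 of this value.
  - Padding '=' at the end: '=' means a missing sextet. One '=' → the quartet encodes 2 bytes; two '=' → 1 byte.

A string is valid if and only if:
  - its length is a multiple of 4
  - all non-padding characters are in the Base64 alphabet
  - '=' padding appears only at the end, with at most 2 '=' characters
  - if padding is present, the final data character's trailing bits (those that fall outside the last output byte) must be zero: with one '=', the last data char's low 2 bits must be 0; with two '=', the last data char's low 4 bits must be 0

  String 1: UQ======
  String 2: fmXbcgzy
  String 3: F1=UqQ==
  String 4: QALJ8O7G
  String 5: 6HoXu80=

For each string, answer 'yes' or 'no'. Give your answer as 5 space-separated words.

String 1: 'UQ======' → invalid (6 pad chars (max 2))
String 2: 'fmXbcgzy' → valid
String 3: 'F1=UqQ==' → invalid (bad char(s): ['=']; '=' in middle)
String 4: 'QALJ8O7G' → valid
String 5: '6HoXu80=' → valid

Answer: no yes no yes yes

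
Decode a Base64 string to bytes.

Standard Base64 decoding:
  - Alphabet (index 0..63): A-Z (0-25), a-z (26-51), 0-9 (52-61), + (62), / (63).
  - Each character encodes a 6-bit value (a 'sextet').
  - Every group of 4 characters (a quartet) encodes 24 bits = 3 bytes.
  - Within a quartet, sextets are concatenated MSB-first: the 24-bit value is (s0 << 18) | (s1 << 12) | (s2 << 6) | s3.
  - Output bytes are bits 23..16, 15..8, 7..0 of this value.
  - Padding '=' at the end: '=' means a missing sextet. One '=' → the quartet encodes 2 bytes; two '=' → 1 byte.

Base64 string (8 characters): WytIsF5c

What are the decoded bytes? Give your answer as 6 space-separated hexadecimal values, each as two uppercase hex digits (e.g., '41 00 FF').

Answer: 5B 2B 48 B0 5E 5C

Derivation:
After char 0 ('W'=22): chars_in_quartet=1 acc=0x16 bytes_emitted=0
After char 1 ('y'=50): chars_in_quartet=2 acc=0x5B2 bytes_emitted=0
After char 2 ('t'=45): chars_in_quartet=3 acc=0x16CAD bytes_emitted=0
After char 3 ('I'=8): chars_in_quartet=4 acc=0x5B2B48 -> emit 5B 2B 48, reset; bytes_emitted=3
After char 4 ('s'=44): chars_in_quartet=1 acc=0x2C bytes_emitted=3
After char 5 ('F'=5): chars_in_quartet=2 acc=0xB05 bytes_emitted=3
After char 6 ('5'=57): chars_in_quartet=3 acc=0x2C179 bytes_emitted=3
After char 7 ('c'=28): chars_in_quartet=4 acc=0xB05E5C -> emit B0 5E 5C, reset; bytes_emitted=6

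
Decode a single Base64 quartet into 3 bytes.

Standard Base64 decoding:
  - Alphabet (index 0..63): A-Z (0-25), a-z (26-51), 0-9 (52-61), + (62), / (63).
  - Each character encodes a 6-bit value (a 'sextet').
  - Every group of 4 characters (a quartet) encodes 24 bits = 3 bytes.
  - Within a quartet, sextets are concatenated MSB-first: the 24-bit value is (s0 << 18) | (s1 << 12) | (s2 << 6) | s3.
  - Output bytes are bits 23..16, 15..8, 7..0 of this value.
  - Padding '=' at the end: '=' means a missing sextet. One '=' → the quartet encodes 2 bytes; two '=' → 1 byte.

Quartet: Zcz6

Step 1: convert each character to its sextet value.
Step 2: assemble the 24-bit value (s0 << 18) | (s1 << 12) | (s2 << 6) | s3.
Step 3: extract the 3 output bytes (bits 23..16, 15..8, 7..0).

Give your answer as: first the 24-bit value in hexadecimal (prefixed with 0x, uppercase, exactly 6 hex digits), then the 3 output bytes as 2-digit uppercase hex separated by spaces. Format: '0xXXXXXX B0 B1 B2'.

Answer: 0x65CCFA 65 CC FA

Derivation:
Sextets: Z=25, c=28, z=51, 6=58
24-bit: (25<<18) | (28<<12) | (51<<6) | 58
      = 0x640000 | 0x01C000 | 0x000CC0 | 0x00003A
      = 0x65CCFA
Bytes: (v>>16)&0xFF=65, (v>>8)&0xFF=CC, v&0xFF=FA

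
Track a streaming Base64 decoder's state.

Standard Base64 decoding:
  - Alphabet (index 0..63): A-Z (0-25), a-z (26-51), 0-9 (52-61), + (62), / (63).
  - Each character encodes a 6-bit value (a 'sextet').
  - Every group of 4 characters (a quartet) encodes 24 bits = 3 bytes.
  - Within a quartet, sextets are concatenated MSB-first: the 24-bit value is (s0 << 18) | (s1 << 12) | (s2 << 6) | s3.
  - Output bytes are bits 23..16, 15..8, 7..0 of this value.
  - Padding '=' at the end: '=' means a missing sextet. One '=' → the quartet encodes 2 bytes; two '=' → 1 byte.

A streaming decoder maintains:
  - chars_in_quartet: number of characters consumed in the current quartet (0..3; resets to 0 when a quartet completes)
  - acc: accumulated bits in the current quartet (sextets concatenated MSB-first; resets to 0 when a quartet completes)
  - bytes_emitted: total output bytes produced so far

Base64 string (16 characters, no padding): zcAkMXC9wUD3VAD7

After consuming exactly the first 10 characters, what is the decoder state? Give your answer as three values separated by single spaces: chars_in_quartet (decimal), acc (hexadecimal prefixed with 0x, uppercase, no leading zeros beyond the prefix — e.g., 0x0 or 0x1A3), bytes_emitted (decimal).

Answer: 2 0xC14 6

Derivation:
After char 0 ('z'=51): chars_in_quartet=1 acc=0x33 bytes_emitted=0
After char 1 ('c'=28): chars_in_quartet=2 acc=0xCDC bytes_emitted=0
After char 2 ('A'=0): chars_in_quartet=3 acc=0x33700 bytes_emitted=0
After char 3 ('k'=36): chars_in_quartet=4 acc=0xCDC024 -> emit CD C0 24, reset; bytes_emitted=3
After char 4 ('M'=12): chars_in_quartet=1 acc=0xC bytes_emitted=3
After char 5 ('X'=23): chars_in_quartet=2 acc=0x317 bytes_emitted=3
After char 6 ('C'=2): chars_in_quartet=3 acc=0xC5C2 bytes_emitted=3
After char 7 ('9'=61): chars_in_quartet=4 acc=0x3170BD -> emit 31 70 BD, reset; bytes_emitted=6
After char 8 ('w'=48): chars_in_quartet=1 acc=0x30 bytes_emitted=6
After char 9 ('U'=20): chars_in_quartet=2 acc=0xC14 bytes_emitted=6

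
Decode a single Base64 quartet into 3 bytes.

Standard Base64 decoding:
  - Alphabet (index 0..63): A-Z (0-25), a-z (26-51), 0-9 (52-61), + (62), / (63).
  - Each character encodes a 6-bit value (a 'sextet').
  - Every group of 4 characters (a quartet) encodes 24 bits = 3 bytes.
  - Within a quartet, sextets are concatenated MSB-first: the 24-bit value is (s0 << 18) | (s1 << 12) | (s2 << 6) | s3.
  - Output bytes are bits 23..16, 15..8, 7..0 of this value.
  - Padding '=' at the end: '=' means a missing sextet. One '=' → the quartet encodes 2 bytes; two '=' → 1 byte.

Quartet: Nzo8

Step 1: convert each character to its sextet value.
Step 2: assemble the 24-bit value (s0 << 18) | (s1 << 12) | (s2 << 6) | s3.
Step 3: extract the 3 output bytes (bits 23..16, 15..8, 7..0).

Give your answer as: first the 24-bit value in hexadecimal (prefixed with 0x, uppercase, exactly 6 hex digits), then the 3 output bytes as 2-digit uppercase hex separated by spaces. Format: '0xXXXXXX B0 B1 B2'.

Sextets: N=13, z=51, o=40, 8=60
24-bit: (13<<18) | (51<<12) | (40<<6) | 60
      = 0x340000 | 0x033000 | 0x000A00 | 0x00003C
      = 0x373A3C
Bytes: (v>>16)&0xFF=37, (v>>8)&0xFF=3A, v&0xFF=3C

Answer: 0x373A3C 37 3A 3C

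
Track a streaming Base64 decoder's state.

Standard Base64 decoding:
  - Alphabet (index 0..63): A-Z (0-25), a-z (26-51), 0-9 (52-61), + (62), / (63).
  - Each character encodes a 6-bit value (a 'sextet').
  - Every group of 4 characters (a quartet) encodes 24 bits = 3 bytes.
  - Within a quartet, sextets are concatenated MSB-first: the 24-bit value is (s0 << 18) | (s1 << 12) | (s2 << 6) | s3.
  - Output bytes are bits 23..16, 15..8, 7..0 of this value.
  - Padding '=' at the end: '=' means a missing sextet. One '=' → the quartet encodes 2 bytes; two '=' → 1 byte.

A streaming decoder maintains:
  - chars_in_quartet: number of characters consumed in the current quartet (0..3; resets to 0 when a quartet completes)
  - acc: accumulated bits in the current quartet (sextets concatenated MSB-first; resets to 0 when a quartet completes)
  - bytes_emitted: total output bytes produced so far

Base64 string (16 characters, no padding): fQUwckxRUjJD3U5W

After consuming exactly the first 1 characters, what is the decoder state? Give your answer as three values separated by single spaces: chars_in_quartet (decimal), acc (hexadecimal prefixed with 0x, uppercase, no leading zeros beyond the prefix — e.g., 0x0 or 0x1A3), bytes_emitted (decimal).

After char 0 ('f'=31): chars_in_quartet=1 acc=0x1F bytes_emitted=0

Answer: 1 0x1F 0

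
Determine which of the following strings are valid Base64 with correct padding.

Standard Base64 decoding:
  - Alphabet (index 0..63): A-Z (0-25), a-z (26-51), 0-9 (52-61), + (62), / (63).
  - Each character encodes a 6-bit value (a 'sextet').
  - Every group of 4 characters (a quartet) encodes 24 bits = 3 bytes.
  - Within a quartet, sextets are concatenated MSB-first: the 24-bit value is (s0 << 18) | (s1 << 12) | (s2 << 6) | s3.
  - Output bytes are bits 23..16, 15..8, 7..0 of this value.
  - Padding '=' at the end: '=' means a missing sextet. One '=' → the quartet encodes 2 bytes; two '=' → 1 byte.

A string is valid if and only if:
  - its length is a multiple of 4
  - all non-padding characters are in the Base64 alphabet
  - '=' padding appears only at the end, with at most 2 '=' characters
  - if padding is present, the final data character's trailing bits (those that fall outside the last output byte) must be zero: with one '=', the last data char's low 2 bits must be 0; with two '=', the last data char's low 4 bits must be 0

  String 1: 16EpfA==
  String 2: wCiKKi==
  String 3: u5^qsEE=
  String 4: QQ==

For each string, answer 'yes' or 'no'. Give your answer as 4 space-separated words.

Answer: yes no no yes

Derivation:
String 1: '16EpfA==' → valid
String 2: 'wCiKKi==' → invalid (bad trailing bits)
String 3: 'u5^qsEE=' → invalid (bad char(s): ['^'])
String 4: 'QQ==' → valid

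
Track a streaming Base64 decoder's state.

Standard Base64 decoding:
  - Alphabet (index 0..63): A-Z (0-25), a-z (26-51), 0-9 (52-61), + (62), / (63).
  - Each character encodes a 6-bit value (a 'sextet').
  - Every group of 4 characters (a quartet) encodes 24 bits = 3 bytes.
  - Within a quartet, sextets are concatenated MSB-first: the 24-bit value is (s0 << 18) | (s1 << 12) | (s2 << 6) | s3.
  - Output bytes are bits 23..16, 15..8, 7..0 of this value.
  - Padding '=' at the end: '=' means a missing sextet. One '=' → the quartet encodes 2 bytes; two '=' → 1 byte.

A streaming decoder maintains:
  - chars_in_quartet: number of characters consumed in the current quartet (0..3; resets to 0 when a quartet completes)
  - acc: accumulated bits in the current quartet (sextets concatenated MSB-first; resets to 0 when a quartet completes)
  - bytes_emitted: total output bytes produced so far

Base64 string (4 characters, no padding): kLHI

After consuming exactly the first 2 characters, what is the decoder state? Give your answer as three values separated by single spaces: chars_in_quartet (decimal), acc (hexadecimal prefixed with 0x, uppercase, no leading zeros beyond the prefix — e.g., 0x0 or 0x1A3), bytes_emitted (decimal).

After char 0 ('k'=36): chars_in_quartet=1 acc=0x24 bytes_emitted=0
After char 1 ('L'=11): chars_in_quartet=2 acc=0x90B bytes_emitted=0

Answer: 2 0x90B 0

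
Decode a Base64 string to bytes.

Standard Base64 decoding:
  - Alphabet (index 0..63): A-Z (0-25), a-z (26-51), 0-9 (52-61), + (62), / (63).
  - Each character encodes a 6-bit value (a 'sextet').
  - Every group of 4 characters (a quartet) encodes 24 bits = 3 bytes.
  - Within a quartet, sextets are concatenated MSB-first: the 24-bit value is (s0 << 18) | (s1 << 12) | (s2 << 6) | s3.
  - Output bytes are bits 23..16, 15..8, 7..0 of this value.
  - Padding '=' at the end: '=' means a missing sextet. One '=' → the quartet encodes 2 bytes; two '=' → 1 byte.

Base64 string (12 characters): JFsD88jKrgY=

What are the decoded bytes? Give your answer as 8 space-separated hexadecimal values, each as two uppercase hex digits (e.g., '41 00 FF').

After char 0 ('J'=9): chars_in_quartet=1 acc=0x9 bytes_emitted=0
After char 1 ('F'=5): chars_in_quartet=2 acc=0x245 bytes_emitted=0
After char 2 ('s'=44): chars_in_quartet=3 acc=0x916C bytes_emitted=0
After char 3 ('D'=3): chars_in_quartet=4 acc=0x245B03 -> emit 24 5B 03, reset; bytes_emitted=3
After char 4 ('8'=60): chars_in_quartet=1 acc=0x3C bytes_emitted=3
After char 5 ('8'=60): chars_in_quartet=2 acc=0xF3C bytes_emitted=3
After char 6 ('j'=35): chars_in_quartet=3 acc=0x3CF23 bytes_emitted=3
After char 7 ('K'=10): chars_in_quartet=4 acc=0xF3C8CA -> emit F3 C8 CA, reset; bytes_emitted=6
After char 8 ('r'=43): chars_in_quartet=1 acc=0x2B bytes_emitted=6
After char 9 ('g'=32): chars_in_quartet=2 acc=0xAE0 bytes_emitted=6
After char 10 ('Y'=24): chars_in_quartet=3 acc=0x2B818 bytes_emitted=6
Padding '=': partial quartet acc=0x2B818 -> emit AE 06; bytes_emitted=8

Answer: 24 5B 03 F3 C8 CA AE 06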